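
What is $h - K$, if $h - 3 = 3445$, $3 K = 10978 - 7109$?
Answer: $\frac{6475}{3} \approx 2158.3$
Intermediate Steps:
$K = \frac{3869}{3}$ ($K = \frac{10978 - 7109}{3} = \frac{1}{3} \cdot 3869 = \frac{3869}{3} \approx 1289.7$)
$h = 3448$ ($h = 3 + 3445 = 3448$)
$h - K = 3448 - \frac{3869}{3} = \frac{6475}{3}$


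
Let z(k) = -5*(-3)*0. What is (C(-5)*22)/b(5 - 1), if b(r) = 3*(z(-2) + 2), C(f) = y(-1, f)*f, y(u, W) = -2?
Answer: 110/3 ≈ 36.667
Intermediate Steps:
z(k) = 0 (z(k) = 15*0 = 0)
C(f) = -2*f
b(r) = 6 (b(r) = 3*(0 + 2) = 3*2 = 6)
(C(-5)*22)/b(5 - 1) = (-2*(-5)*22)/6 = (10*22)*(1/6) = 220*(1/6) = 110/3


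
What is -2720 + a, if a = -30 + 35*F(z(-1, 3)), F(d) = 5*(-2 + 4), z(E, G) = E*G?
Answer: -2400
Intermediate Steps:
F(d) = 10 (F(d) = 5*2 = 10)
a = 320 (a = -30 + 35*10 = -30 + 350 = 320)
-2720 + a = -2720 + 320 = -2400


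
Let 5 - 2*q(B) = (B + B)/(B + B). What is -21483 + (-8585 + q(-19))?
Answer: -30066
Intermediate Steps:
q(B) = 2 (q(B) = 5/2 - (B + B)/(2*(B + B)) = 5/2 - 2*B/(2*(2*B)) = 5/2 - 2*B*1/(2*B)/2 = 5/2 - ½*1 = 5/2 - ½ = 2)
-21483 + (-8585 + q(-19)) = -21483 + (-8585 + 2) = -21483 - 8583 = -30066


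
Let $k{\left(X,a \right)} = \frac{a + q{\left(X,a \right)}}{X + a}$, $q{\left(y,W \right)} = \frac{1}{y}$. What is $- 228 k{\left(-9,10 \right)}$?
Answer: $- \frac{6764}{3} \approx -2254.7$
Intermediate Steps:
$k{\left(X,a \right)} = \frac{a + \frac{1}{X}}{X + a}$
$- 228 k{\left(-9,10 \right)} = - 228 \frac{1 - 90}{\left(-9\right) \left(-9 + 10\right)} = - 228 \left(- \frac{1 - 90}{9 \cdot 1}\right) = - 228 \left(\left(- \frac{1}{9}\right) 1 \left(-89\right)\right) = \left(-228\right) \frac{89}{9} = - \frac{6764}{3}$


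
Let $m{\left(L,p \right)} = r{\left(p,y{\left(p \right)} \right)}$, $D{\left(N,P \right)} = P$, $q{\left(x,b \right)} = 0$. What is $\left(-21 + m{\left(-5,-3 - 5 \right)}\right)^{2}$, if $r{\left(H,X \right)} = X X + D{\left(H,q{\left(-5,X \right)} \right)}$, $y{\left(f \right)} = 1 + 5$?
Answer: $225$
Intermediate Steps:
$y{\left(f \right)} = 6$
$r{\left(H,X \right)} = X^{2}$ ($r{\left(H,X \right)} = X X + 0 = X^{2} + 0 = X^{2}$)
$m{\left(L,p \right)} = 36$ ($m{\left(L,p \right)} = 6^{2} = 36$)
$\left(-21 + m{\left(-5,-3 - 5 \right)}\right)^{2} = \left(-21 + 36\right)^{2} = 15^{2} = 225$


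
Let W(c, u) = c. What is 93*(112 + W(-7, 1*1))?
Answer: 9765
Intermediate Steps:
93*(112 + W(-7, 1*1)) = 93*(112 - 7) = 93*105 = 9765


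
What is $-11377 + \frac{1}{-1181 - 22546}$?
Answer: $- \frac{269942080}{23727} \approx -11377.0$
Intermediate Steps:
$-11377 + \frac{1}{-1181 - 22546} = -11377 + \frac{1}{-23727} = -11377 - \frac{1}{23727} = - \frac{269942080}{23727}$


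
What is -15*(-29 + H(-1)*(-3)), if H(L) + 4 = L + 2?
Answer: 300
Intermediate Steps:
H(L) = -2 + L (H(L) = -4 + (L + 2) = -4 + (2 + L) = -2 + L)
-15*(-29 + H(-1)*(-3)) = -15*(-29 + (-2 - 1)*(-3)) = -15*(-29 - 3*(-3)) = -15*(-29 + 9) = -15*(-20) = 300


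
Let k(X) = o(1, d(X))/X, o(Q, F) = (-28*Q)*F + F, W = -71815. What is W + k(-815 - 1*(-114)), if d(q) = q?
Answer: -71842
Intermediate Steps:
o(Q, F) = F - 28*F*Q (o(Q, F) = -28*F*Q + F = F - 28*F*Q)
k(X) = -27 (k(X) = (X*(1 - 28*1))/X = (X*(1 - 28))/X = (X*(-27))/X = (-27*X)/X = -27)
W + k(-815 - 1*(-114)) = -71815 - 27 = -71842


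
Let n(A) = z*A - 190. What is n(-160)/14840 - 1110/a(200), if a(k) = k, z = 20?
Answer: -10719/1855 ≈ -5.7784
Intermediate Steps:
n(A) = -190 + 20*A (n(A) = 20*A - 190 = -190 + 20*A)
n(-160)/14840 - 1110/a(200) = (-190 + 20*(-160))/14840 - 1110/200 = (-190 - 3200)*(1/14840) - 1110*1/200 = -3390*1/14840 - 111/20 = -339/1484 - 111/20 = -10719/1855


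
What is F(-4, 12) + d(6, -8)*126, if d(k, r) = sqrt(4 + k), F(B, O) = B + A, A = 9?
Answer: 5 + 126*sqrt(10) ≈ 403.45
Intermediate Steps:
F(B, O) = 9 + B (F(B, O) = B + 9 = 9 + B)
F(-4, 12) + d(6, -8)*126 = (9 - 4) + sqrt(4 + 6)*126 = 5 + sqrt(10)*126 = 5 + 126*sqrt(10)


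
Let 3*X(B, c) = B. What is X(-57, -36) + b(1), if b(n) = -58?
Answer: -77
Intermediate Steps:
X(B, c) = B/3
X(-57, -36) + b(1) = (1/3)*(-57) - 58 = -19 - 58 = -77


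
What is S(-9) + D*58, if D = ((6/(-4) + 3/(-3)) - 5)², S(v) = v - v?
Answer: 6525/2 ≈ 3262.5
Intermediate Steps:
S(v) = 0
D = 225/4 (D = ((6*(-¼) + 3*(-⅓)) - 5)² = ((-3/2 - 1) - 5)² = (-5/2 - 5)² = (-15/2)² = 225/4 ≈ 56.250)
S(-9) + D*58 = 0 + (225/4)*58 = 0 + 6525/2 = 6525/2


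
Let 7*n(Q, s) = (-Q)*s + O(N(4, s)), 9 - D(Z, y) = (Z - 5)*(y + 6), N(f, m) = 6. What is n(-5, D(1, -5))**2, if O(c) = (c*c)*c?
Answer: 78961/49 ≈ 1611.4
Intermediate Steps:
O(c) = c**3 (O(c) = c**2*c = c**3)
D(Z, y) = 9 - (-5 + Z)*(6 + y) (D(Z, y) = 9 - (Z - 5)*(y + 6) = 9 - (-5 + Z)*(6 + y))
n(Q, s) = 216/7 - Q*s/7 (n(Q, s) = ((-Q)*s + 6**3)/7 = (-Q*s + 216)/7 = (216 - Q*s)/7 = 216/7 - Q*s/7)
n(-5, D(1, -5))**2 = (216/7 - 1/7*(-5)*(39 - 6*1 + 5*(-5) - 1*1*(-5)))**2 = (216/7 - 1/7*(-5)*(39 - 6 - 25 + 5))**2 = (216/7 - 1/7*(-5)*13)**2 = (216/7 + 65/7)**2 = (281/7)**2 = 78961/49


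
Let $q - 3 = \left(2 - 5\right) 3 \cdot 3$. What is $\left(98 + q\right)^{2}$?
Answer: $5476$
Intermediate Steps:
$q = -24$ ($q = 3 + \left(2 - 5\right) 3 \cdot 3 = 3 + \left(-3\right) 3 \cdot 3 = 3 - 27 = -24$)
$\left(98 + q\right)^{2} = \left(98 - 24\right)^{2} = 74^{2} = 5476$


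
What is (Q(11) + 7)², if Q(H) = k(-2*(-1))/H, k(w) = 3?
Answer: 6400/121 ≈ 52.893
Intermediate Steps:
Q(H) = 3/H
(Q(11) + 7)² = (3/11 + 7)² = (80/11)² = 6400/121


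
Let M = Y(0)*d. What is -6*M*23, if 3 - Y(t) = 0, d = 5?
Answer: -2070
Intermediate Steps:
Y(t) = 3 (Y(t) = 3 - 1*0 = 3 + 0 = 3)
M = 15 (M = 3*5 = 15)
-6*M*23 = -6*15*23 = -90*23 = -2070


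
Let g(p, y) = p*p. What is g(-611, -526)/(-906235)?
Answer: -373321/906235 ≈ -0.41195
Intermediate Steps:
g(p, y) = p²
g(-611, -526)/(-906235) = (-611)²/(-906235) = 373321*(-1/906235) = -373321/906235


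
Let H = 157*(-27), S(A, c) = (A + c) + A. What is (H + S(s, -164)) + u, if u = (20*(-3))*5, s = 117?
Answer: -4469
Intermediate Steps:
S(A, c) = c + 2*A
u = -300 (u = -60*5 = -300)
H = -4239
(H + S(s, -164)) + u = (-4239 + (-164 + 2*117)) - 300 = (-4239 + (-164 + 234)) - 300 = (-4239 + 70) - 300 = -4169 - 300 = -4469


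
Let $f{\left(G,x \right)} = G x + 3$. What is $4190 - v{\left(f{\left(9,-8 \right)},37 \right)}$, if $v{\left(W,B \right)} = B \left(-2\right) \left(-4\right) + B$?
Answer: $3857$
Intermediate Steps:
$f{\left(G,x \right)} = 3 + G x$
$v{\left(W,B \right)} = 9 B$ ($v{\left(W,B \right)} = - 2 B \left(-4\right) + B = 8 B + B = 9 B$)
$4190 - v{\left(f{\left(9,-8 \right)},37 \right)} = 4190 - 9 \cdot 37 = 4190 - 333 = 3857$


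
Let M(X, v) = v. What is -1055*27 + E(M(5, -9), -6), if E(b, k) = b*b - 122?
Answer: -28526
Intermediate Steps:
E(b, k) = -122 + b² (E(b, k) = b² - 122 = -122 + b²)
-1055*27 + E(M(5, -9), -6) = -1055*27 + (-122 + (-9)²) = -28485 + (-122 + 81) = -28485 - 41 = -28526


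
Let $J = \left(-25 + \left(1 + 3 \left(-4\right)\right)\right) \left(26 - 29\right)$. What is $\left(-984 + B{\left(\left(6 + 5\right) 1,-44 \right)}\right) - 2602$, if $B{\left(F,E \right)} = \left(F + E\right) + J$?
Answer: $-3511$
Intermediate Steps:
$J = 108$ ($J = \left(-25 + \left(1 - 12\right)\right) \left(-3\right) = \left(-25 - 11\right) \left(-3\right) = \left(-36\right) \left(-3\right) = 108$)
$B{\left(F,E \right)} = 108 + E + F$ ($B{\left(F,E \right)} = \left(F + E\right) + 108 = \left(E + F\right) + 108 = 108 + E + F$)
$\left(-984 + B{\left(\left(6 + 5\right) 1,-44 \right)}\right) - 2602 = \left(-984 + \left(108 - 44 + \left(6 + 5\right) 1\right)\right) - 2602 = \left(-984 + \left(108 - 44 + 11 \cdot 1\right)\right) - 2602 = \left(-984 + \left(108 - 44 + 11\right)\right) - 2602 = \left(-984 + 75\right) - 2602 = -909 - 2602 = -3511$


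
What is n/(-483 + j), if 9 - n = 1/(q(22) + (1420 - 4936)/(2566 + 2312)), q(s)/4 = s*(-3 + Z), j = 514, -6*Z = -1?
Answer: 1830459/6302114 ≈ 0.29045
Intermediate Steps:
Z = ⅙ (Z = -⅙*(-1) = ⅙ ≈ 0.16667)
q(s) = -34*s/3 (q(s) = 4*(s*(-3 + ⅙)) = 4*(s*(-17/6)) = 4*(-17*s/6) = -34*s/3)
n = 1830459/203294 (n = 9 - 1/(-34/3*22 + (1420 - 4936)/(2566 + 2312)) = 9 - 1/(-748/3 - 3516/4878) = 9 - 1/(-748/3 - 3516*1/4878) = 9 - 1/(-748/3 - 586/813) = 9 - 1/(-203294/813) = 9 - 1*(-813/203294) = 9 + 813/203294 = 1830459/203294 ≈ 9.0040)
n/(-483 + j) = 1830459/(203294*(-483 + 514)) = (1830459/203294)/31 = (1830459/203294)*(1/31) = 1830459/6302114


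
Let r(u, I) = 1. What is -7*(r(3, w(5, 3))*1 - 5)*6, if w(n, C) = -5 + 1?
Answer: 168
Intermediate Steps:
w(n, C) = -4
-7*(r(3, w(5, 3))*1 - 5)*6 = -7*(1*1 - 5)*6 = -7*(1 - 5)*6 = -7*(-4)*6 = 28*6 = 168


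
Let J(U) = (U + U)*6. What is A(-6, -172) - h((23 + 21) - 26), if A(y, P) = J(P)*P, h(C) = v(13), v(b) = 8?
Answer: 355000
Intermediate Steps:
J(U) = 12*U (J(U) = (2*U)*6 = 12*U)
h(C) = 8
A(y, P) = 12*P² (A(y, P) = (12*P)*P = 12*P²)
A(-6, -172) - h((23 + 21) - 26) = 12*(-172)² - 1*8 = 12*29584 - 8 = 355008 - 8 = 355000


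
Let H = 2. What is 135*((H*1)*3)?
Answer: 810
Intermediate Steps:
135*((H*1)*3) = 135*((2*1)*3) = 135*(2*3) = 135*6 = 810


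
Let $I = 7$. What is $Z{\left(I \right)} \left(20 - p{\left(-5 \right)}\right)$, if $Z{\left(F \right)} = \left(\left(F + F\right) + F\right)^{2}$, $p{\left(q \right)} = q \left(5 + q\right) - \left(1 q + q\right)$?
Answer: $4410$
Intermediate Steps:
$p{\left(q \right)} = - 2 q + q \left(5 + q\right)$ ($p{\left(q \right)} = q \left(5 + q\right) - \left(q + q\right) = q \left(5 + q\right) - 2 q = - 2 q + q \left(5 + q\right)$)
$Z{\left(F \right)} = 9 F^{2}$ ($Z{\left(F \right)} = \left(2 F + F\right)^{2} = \left(3 F\right)^{2} = 9 F^{2}$)
$Z{\left(I \right)} \left(20 - p{\left(-5 \right)}\right) = 9 \cdot 7^{2} \left(20 - - 5 \left(3 - 5\right)\right) = 9 \cdot 49 \left(20 - \left(-5\right) \left(-2\right)\right) = 441 \left(20 - 10\right) = 441 \cdot 10 = 4410$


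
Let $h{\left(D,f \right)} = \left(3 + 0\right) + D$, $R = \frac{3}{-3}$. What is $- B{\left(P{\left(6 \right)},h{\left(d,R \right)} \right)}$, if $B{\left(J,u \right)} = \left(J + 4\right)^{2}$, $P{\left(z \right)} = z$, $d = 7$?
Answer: $-100$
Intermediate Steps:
$R = -1$ ($R = 3 \left(- \frac{1}{3}\right) = -1$)
$h{\left(D,f \right)} = 3 + D$
$B{\left(J,u \right)} = \left(4 + J\right)^{2}$
$- B{\left(P{\left(6 \right)},h{\left(d,R \right)} \right)} = - \left(4 + 6\right)^{2} = - 10^{2} = \left(-1\right) 100 = -100$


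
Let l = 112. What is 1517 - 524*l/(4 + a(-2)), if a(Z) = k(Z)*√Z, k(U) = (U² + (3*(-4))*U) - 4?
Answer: 3*(3034*√2 + 4385*I)/(-I + 6*√2) ≈ 1316.0 + 1705.4*I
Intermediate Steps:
k(U) = -4 + U² - 12*U (k(U) = (U² - 12*U) - 4 = -4 + U² - 12*U)
a(Z) = √Z*(-4 + Z² - 12*Z) (a(Z) = (-4 + Z² - 12*Z)*√Z = √Z*(-4 + Z² - 12*Z))
1517 - 524*l/(4 + a(-2)) = 1517 - 58688/(4 + √(-2)*(-4 + (-2)² - 12*(-2))) = 1517 - 58688/(4 + (I*√2)*(-4 + 4 + 24)) = 1517 - 58688/(4 + (I*√2)*24) = 1517 - 58688/(4 + 24*I*√2)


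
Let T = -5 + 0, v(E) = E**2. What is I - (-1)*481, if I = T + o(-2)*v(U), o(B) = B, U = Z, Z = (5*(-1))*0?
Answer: 476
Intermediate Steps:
Z = 0 (Z = -5*0 = 0)
U = 0
T = -5
I = -5 (I = -5 - 2*0**2 = -5 - 2*0 = -5 + 0 = -5)
I - (-1)*481 = -5 - (-1)*481 = -5 - 1*(-481) = -5 + 481 = 476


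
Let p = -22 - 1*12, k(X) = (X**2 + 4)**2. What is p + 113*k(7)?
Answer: 317383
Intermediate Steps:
k(X) = (4 + X**2)**2
p = -34 (p = -22 - 12 = -34)
p + 113*k(7) = -34 + 113*(4 + 7**2)**2 = -34 + 113*(4 + 49)**2 = -34 + 113*53**2 = -34 + 113*2809 = -34 + 317417 = 317383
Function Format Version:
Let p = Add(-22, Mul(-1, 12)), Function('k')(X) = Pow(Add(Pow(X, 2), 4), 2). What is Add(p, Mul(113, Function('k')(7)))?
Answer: 317383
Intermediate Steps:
Function('k')(X) = Pow(Add(4, Pow(X, 2)), 2)
p = -34 (p = Add(-22, -12) = -34)
Add(p, Mul(113, Function('k')(7))) = Add(-34, Mul(113, Pow(Add(4, Pow(7, 2)), 2))) = Add(-34, Mul(113, Pow(Add(4, 49), 2))) = Add(-34, Mul(113, Pow(53, 2))) = Add(-34, Mul(113, 2809)) = Add(-34, 317417) = 317383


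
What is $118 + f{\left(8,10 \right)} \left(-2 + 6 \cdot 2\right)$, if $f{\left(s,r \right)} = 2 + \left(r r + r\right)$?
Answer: $1238$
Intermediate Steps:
$f{\left(s,r \right)} = 2 + r + r^{2}$ ($f{\left(s,r \right)} = 2 + \left(r^{2} + r\right) = 2 + \left(r + r^{2}\right) = 2 + r + r^{2}$)
$118 + f{\left(8,10 \right)} \left(-2 + 6 \cdot 2\right) = 118 + \left(2 + 10 + 10^{2}\right) \left(-2 + 6 \cdot 2\right) = 118 + \left(2 + 10 + 100\right) \left(-2 + 12\right) = 118 + 112 \cdot 10 = 118 + 1120 = 1238$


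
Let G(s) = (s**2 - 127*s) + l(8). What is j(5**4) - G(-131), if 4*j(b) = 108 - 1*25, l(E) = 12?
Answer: -135157/4 ≈ -33789.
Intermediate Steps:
G(s) = 12 + s**2 - 127*s (G(s) = (s**2 - 127*s) + 12 = 12 + s**2 - 127*s)
j(b) = 83/4 (j(b) = (108 - 1*25)/4 = (108 - 25)/4 = (1/4)*83 = 83/4)
j(5**4) - G(-131) = 83/4 - (12 + (-131)**2 - 127*(-131)) = 83/4 - (12 + 17161 + 16637) = 83/4 - 1*33810 = 83/4 - 33810 = -135157/4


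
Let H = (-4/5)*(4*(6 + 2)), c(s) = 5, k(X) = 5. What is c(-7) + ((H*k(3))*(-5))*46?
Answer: 29445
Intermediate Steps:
H = -128/5 (H = (-4/5)*(4*8) = -4*⅕*32 = -⅘*32 = -128/5 ≈ -25.600)
c(-7) + ((H*k(3))*(-5))*46 = 5 + (-128/5*5*(-5))*46 = 5 - 128*(-5)*46 = 5 + 640*46 = 5 + 29440 = 29445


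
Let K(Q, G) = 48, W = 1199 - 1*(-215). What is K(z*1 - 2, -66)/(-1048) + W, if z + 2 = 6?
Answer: 185228/131 ≈ 1414.0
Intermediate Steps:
z = 4 (z = -2 + 6 = 4)
W = 1414 (W = 1199 + 215 = 1414)
K(z*1 - 2, -66)/(-1048) + W = 48/(-1048) + 1414 = 48*(-1/1048) + 1414 = -6/131 + 1414 = 185228/131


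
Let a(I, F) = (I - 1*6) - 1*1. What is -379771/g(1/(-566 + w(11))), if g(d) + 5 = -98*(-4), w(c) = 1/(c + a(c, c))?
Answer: -379771/387 ≈ -981.32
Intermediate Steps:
a(I, F) = -7 + I (a(I, F) = (I - 6) - 1 = (-6 + I) - 1 = -7 + I)
w(c) = 1/(-7 + 2*c) (w(c) = 1/(c + (-7 + c)) = 1/(-7 + 2*c))
g(d) = 387 (g(d) = -5 - 98*(-4) = -5 + 392 = 387)
-379771/g(1/(-566 + w(11))) = -379771/387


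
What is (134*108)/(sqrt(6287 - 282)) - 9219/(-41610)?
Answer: 3073/13870 + 14472*sqrt(6005)/6005 ≈ 186.98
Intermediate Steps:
(134*108)/(sqrt(6287 - 282)) - 9219/(-41610) = 14472/(sqrt(6005)) - 9219*(-1/41610) = 14472*(sqrt(6005)/6005) + 3073/13870 = 14472*sqrt(6005)/6005 + 3073/13870 = 3073/13870 + 14472*sqrt(6005)/6005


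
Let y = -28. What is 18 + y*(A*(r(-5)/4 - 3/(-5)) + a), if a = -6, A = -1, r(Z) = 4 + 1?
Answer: 1189/5 ≈ 237.80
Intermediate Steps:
r(Z) = 5
18 + y*(A*(r(-5)/4 - 3/(-5)) + a) = 18 - 28*(-(5/4 - 3/(-5)) - 6) = 18 - 28*(-(5*(¼) - 3*(-⅕)) - 6) = 18 - 28*(-(5/4 + ⅗) - 6) = 18 - 28*(-1*37/20 - 6) = 18 - 28*(-37/20 - 6) = 18 - 28*(-157/20) = 18 + 1099/5 = 1189/5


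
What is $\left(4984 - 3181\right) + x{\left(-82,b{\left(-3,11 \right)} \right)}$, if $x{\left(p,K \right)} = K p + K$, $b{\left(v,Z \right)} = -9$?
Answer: $2532$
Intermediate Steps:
$x{\left(p,K \right)} = K + K p$
$\left(4984 - 3181\right) + x{\left(-82,b{\left(-3,11 \right)} \right)} = \left(4984 - 3181\right) - 9 \left(1 - 82\right) = 1803 - -729 = 1803 + 729 = 2532$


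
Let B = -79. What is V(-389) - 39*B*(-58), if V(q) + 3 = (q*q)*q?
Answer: -59042570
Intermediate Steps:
V(q) = -3 + q³ (V(q) = -3 + (q*q)*q = -3 + q²*q = -3 + q³)
V(-389) - 39*B*(-58) = (-3 + (-389)³) - 39*(-79)*(-58) = (-3 - 58863869) - (-3081)*(-58) = -58863872 - 1*178698 = -58863872 - 178698 = -59042570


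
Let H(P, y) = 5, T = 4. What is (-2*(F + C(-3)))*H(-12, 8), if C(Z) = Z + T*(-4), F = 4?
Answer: 150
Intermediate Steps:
C(Z) = -16 + Z (C(Z) = Z + 4*(-4) = Z - 16 = -16 + Z)
(-2*(F + C(-3)))*H(-12, 8) = -2*(4 + (-16 - 3))*5 = -2*(4 - 19)*5 = -2*(-15)*5 = 30*5 = 150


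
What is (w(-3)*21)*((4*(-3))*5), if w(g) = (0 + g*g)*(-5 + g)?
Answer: 90720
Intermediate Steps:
w(g) = g²*(-5 + g) (w(g) = (0 + g²)*(-5 + g) = g²*(-5 + g))
(w(-3)*21)*((4*(-3))*5) = (((-3)²*(-5 - 3))*21)*((4*(-3))*5) = ((9*(-8))*21)*(-12*5) = -72*21*(-60) = -1512*(-60) = 90720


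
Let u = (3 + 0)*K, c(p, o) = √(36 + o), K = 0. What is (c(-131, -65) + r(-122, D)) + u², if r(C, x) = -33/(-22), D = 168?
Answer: 3/2 + I*√29 ≈ 1.5 + 5.3852*I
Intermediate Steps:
r(C, x) = 3/2 (r(C, x) = -33*(-1/22) = 3/2)
u = 0 (u = (3 + 0)*0 = 3*0 = 0)
(c(-131, -65) + r(-122, D)) + u² = (√(36 - 65) + 3/2) + 0² = (√(-29) + 3/2) + 0 = (I*√29 + 3/2) + 0 = (3/2 + I*√29) + 0 = 3/2 + I*√29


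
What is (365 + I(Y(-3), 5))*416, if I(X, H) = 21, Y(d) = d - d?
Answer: 160576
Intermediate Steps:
Y(d) = 0
(365 + I(Y(-3), 5))*416 = (365 + 21)*416 = 386*416 = 160576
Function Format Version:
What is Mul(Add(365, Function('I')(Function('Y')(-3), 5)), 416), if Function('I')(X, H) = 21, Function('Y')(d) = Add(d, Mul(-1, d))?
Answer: 160576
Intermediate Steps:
Function('Y')(d) = 0
Mul(Add(365, Function('I')(Function('Y')(-3), 5)), 416) = Mul(Add(365, 21), 416) = Mul(386, 416) = 160576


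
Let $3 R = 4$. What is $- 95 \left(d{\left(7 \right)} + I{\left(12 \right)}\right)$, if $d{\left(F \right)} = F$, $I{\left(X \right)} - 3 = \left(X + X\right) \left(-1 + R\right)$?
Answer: $-1710$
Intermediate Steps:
$R = \frac{4}{3}$ ($R = \frac{1}{3} \cdot 4 = \frac{4}{3} \approx 1.3333$)
$I{\left(X \right)} = 3 + \frac{2 X}{3}$ ($I{\left(X \right)} = 3 + \left(X + X\right) \left(-1 + \frac{4}{3}\right) = 3 + 2 X \frac{1}{3} = 3 + \frac{2 X}{3}$)
$- 95 \left(d{\left(7 \right)} + I{\left(12 \right)}\right) = - 95 \left(7 + \left(3 + \frac{2}{3} \cdot 12\right)\right) = - 95 \left(7 + \left(3 + 8\right)\right) = - 95 \left(7 + 11\right) = \left(-95\right) 18 = -1710$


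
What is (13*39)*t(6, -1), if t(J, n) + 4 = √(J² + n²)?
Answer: -2028 + 507*√37 ≈ 1056.0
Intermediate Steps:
t(J, n) = -4 + √(J² + n²)
(13*39)*t(6, -1) = (13*39)*(-4 + √(6² + (-1)²)) = 507*(-4 + √(36 + 1)) = 507*(-4 + √37) = -2028 + 507*√37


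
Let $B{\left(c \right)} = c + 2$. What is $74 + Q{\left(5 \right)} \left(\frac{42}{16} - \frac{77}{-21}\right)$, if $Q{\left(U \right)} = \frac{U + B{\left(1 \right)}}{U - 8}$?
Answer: $\frac{515}{9} \approx 57.222$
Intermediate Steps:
$B{\left(c \right)} = 2 + c$
$Q{\left(U \right)} = \frac{3 + U}{-8 + U}$ ($Q{\left(U \right)} = \frac{U + \left(2 + 1\right)}{U - 8} = \frac{U + 3}{-8 + U} = \frac{3 + U}{-8 + U}$)
$74 + Q{\left(5 \right)} \left(\frac{42}{16} - \frac{77}{-21}\right) = 74 + \frac{3 + 5}{-8 + 5} \left(\frac{42}{16} - \frac{77}{-21}\right) = 74 + \frac{1}{-3} \cdot 8 \left(42 \cdot \frac{1}{16} - - \frac{11}{3}\right) = 74 + \left(- \frac{1}{3}\right) 8 \left(\frac{21}{8} + \frac{11}{3}\right) = 74 - \frac{151}{9} = \frac{515}{9}$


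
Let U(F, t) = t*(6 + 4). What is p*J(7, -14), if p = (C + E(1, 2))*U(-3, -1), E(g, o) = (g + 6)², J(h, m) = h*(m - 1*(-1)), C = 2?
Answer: 46410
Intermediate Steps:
J(h, m) = h*(1 + m) (J(h, m) = h*(m + 1) = h*(1 + m))
U(F, t) = 10*t (U(F, t) = t*10 = 10*t)
E(g, o) = (6 + g)²
p = -510 (p = (2 + (6 + 1)²)*(10*(-1)) = (2 + 7²)*(-10) = (2 + 49)*(-10) = 51*(-10) = -510)
p*J(7, -14) = -3570*(1 - 14) = -3570*(-13) = -510*(-91) = 46410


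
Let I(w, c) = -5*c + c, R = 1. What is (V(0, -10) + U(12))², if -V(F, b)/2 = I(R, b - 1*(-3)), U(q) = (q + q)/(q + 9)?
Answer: 147456/49 ≈ 3009.3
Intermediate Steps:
U(q) = 2*q/(9 + q) (U(q) = (2*q)/(9 + q) = 2*q/(9 + q))
I(w, c) = -4*c
V(F, b) = 24 + 8*b (V(F, b) = -(-8)*(b - 1*(-3)) = -(-8)*(b + 3) = -(-8)*(3 + b) = -2*(-12 - 4*b) = 24 + 8*b)
(V(0, -10) + U(12))² = ((24 + 8*(-10)) + 2*12/(9 + 12))² = ((24 - 80) + 2*12/21)² = (-56 + 2*12*(1/21))² = (-56 + 8/7)² = (-384/7)² = 147456/49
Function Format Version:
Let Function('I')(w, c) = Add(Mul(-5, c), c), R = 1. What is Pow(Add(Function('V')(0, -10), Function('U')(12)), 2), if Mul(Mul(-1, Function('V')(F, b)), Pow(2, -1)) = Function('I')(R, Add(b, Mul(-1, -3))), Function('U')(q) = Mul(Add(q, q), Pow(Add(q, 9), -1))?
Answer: Rational(147456, 49) ≈ 3009.3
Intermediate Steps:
Function('U')(q) = Mul(2, q, Pow(Add(9, q), -1)) (Function('U')(q) = Mul(Mul(2, q), Pow(Add(9, q), -1)) = Mul(2, q, Pow(Add(9, q), -1)))
Function('I')(w, c) = Mul(-4, c)
Function('V')(F, b) = Add(24, Mul(8, b)) (Function('V')(F, b) = Mul(-2, Mul(-4, Add(b, Mul(-1, -3)))) = Mul(-2, Mul(-4, Add(b, 3))) = Mul(-2, Mul(-4, Add(3, b))) = Mul(-2, Add(-12, Mul(-4, b))) = Add(24, Mul(8, b)))
Pow(Add(Function('V')(0, -10), Function('U')(12)), 2) = Pow(Add(Add(24, Mul(8, -10)), Mul(2, 12, Pow(Add(9, 12), -1))), 2) = Pow(Add(Add(24, -80), Mul(2, 12, Pow(21, -1))), 2) = Pow(Add(-56, Mul(2, 12, Rational(1, 21))), 2) = Pow(Add(-56, Rational(8, 7)), 2) = Pow(Rational(-384, 7), 2) = Rational(147456, 49)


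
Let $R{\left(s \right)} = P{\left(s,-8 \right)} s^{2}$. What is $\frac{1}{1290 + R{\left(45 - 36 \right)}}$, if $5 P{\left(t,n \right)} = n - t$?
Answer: $\frac{5}{5073} \approx 0.00098561$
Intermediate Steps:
$P{\left(t,n \right)} = - \frac{t}{5} + \frac{n}{5}$ ($P{\left(t,n \right)} = \frac{n - t}{5} = - \frac{t}{5} + \frac{n}{5}$)
$R{\left(s \right)} = s^{2} \left(- \frac{8}{5} - \frac{s}{5}\right)$ ($R{\left(s \right)} = \left(- \frac{s}{5} + \frac{1}{5} \left(-8\right)\right) s^{2} = \left(- \frac{s}{5} - \frac{8}{5}\right) s^{2} = \left(- \frac{8}{5} - \frac{s}{5}\right) s^{2} = s^{2} \left(- \frac{8}{5} - \frac{s}{5}\right)$)
$\frac{1}{1290 + R{\left(45 - 36 \right)}} = \frac{1}{1290 + \frac{\left(45 - 36\right)^{2} \left(-8 - \left(45 - 36\right)\right)}{5}} = \frac{1}{1290 + \frac{9^{2} \left(-8 - 9\right)}{5}} = \frac{1}{1290 + \frac{1}{5} \cdot 81 \left(-8 - 9\right)} = \frac{1}{1290 + \frac{1}{5} \cdot 81 \left(-17\right)} = \frac{1}{1290 - \frac{1377}{5}} = \frac{1}{\frac{5073}{5}} = \frac{5}{5073}$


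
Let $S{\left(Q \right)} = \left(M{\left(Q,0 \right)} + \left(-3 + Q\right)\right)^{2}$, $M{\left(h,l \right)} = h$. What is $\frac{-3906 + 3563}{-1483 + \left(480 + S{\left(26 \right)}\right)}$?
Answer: $- \frac{343}{1398} \approx -0.24535$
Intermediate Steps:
$S{\left(Q \right)} = \left(-3 + 2 Q\right)^{2}$ ($S{\left(Q \right)} = \left(Q + \left(-3 + Q\right)\right)^{2} = \left(-3 + 2 Q\right)^{2}$)
$\frac{-3906 + 3563}{-1483 + \left(480 + S{\left(26 \right)}\right)} = \frac{-3906 + 3563}{-1483 + \left(480 + \left(-3 + 2 \cdot 26\right)^{2}\right)} = - \frac{343}{-1483 + \left(480 + \left(-3 + 52\right)^{2}\right)} = - \frac{343}{-1483 + \left(480 + 49^{2}\right)} = - \frac{343}{-1483 + \left(480 + 2401\right)} = - \frac{343}{-1483 + 2881} = - \frac{343}{1398}$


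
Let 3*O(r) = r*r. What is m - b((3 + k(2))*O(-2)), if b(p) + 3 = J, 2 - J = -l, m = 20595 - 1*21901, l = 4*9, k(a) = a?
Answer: -1341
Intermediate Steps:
O(r) = r**2/3 (O(r) = (r*r)/3 = r**2/3)
l = 36
m = -1306 (m = 20595 - 21901 = -1306)
J = 38 (J = 2 - (-1)*36 = 2 - 1*(-36) = 2 + 36 = 38)
b(p) = 35 (b(p) = -3 + 38 = 35)
m - b((3 + k(2))*O(-2)) = -1306 - 1*35 = -1306 - 35 = -1341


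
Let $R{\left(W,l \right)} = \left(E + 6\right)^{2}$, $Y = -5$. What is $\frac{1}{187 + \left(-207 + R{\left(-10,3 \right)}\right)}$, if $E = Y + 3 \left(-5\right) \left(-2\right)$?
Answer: $\frac{1}{941} \approx 0.0010627$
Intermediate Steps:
$E = 25$ ($E = -5 + 3 \left(-5\right) \left(-2\right) = -5 - -30 = -5 + 30 = 25$)
$R{\left(W,l \right)} = 961$ ($R{\left(W,l \right)} = \left(25 + 6\right)^{2} = 31^{2} = 961$)
$\frac{1}{187 + \left(-207 + R{\left(-10,3 \right)}\right)} = \frac{1}{187 + \left(-207 + 961\right)} = \frac{1}{187 + 754} = \frac{1}{941}$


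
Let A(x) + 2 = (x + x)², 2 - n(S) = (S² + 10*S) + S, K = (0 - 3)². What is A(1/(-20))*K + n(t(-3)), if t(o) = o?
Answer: 809/100 ≈ 8.0900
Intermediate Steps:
K = 9 (K = (-3)² = 9)
n(S) = 2 - S² - 11*S (n(S) = 2 - ((S² + 10*S) + S) = 2 - (S² + 11*S) = 2 + (-S² - 11*S) = 2 - S² - 11*S)
A(x) = -2 + 4*x² (A(x) = -2 + (x + x)² = -2 + (2*x)² = -2 + 4*x²)
A(1/(-20))*K + n(t(-3)) = (-2 + 4*(1/(-20))²)*9 + (2 - 1*(-3)² - 11*(-3)) = (-2 + 4*(-1/20)²)*9 + (2 - 1*9 + 33) = (-2 + 4*(1/400))*9 + (2 - 9 + 33) = (-2 + 1/100)*9 + 26 = -199/100*9 + 26 = -1791/100 + 26 = 809/100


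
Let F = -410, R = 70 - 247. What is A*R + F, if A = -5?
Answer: 475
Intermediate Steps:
R = -177
A*R + F = -5*(-177) - 410 = 885 - 410 = 475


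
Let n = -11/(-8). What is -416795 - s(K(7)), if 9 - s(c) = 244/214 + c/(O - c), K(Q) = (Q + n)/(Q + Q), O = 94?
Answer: -466538687497/1119327 ≈ -4.1680e+5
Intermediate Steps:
n = 11/8 (n = -11*(-1/8) = 11/8 ≈ 1.3750)
K(Q) = (11/8 + Q)/(2*Q) (K(Q) = (Q + 11/8)/(Q + Q) = (11/8 + Q)/((2*Q)) = (11/8 + Q)*(1/(2*Q)) = (11/8 + Q)/(2*Q))
s(c) = 841/107 - c/(94 - c) (s(c) = 9 - (244/214 + c/(94 - c)) = 9 - (244*(1/214) + c/(94 - c)) = 9 - (122/107 + c/(94 - c)) = 9 + (-122/107 - c/(94 - c)) = 841/107 - c/(94 - c))
-416795 - s(K(7)) = -416795 - 2*(-39527 + 474*((1/16)*(11 + 8*7)/7))/(107*(-94 + (1/16)*(11 + 8*7)/7)) = -416795 - 2*(-39527 + 474*((1/16)*(1/7)*(11 + 56)))/(107*(-94 + (1/16)*(1/7)*(11 + 56))) = -416795 - 2*(-39527 + 474*((1/16)*(1/7)*67))/(107*(-94 + (1/16)*(1/7)*67)) = -416795 - 2*(-39527 + 474*(67/112))/(107*(-94 + 67/112)) = -416795 - 2*(-39527 + 15879/56)/(107*(-10461/112)) = -416795 - 2*(-112)*(-2197633)/(107*10461*56) = -416795 - 1*8790532/1119327 = -416795 - 8790532/1119327 = -466538687497/1119327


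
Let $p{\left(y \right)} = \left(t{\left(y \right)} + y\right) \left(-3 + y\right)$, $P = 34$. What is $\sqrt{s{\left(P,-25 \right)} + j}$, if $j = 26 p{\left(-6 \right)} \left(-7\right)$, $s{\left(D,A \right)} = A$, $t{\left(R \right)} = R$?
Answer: $i \sqrt{19681} \approx 140.29 i$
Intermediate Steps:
$p{\left(y \right)} = 2 y \left(-3 + y\right)$ ($p{\left(y \right)} = \left(y + y\right) \left(-3 + y\right) = 2 y \left(-3 + y\right)$)
$j = -19656$ ($j = 26 \cdot 2 \left(-6\right) \left(-3 - 6\right) \left(-7\right) = 26 \cdot 2 \left(-6\right) \left(-9\right) \left(-7\right) = 26 \cdot 108 \left(-7\right) = 2808 \left(-7\right) = -19656$)
$\sqrt{s{\left(P,-25 \right)} + j} = \sqrt{-25 - 19656} = \sqrt{-19681} = i \sqrt{19681}$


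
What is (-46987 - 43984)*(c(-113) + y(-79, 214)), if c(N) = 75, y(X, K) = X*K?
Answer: 1531132901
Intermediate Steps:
y(X, K) = K*X
(-46987 - 43984)*(c(-113) + y(-79, 214)) = (-46987 - 43984)*(75 + 214*(-79)) = -90971*(75 - 16906) = -90971*(-16831) = 1531132901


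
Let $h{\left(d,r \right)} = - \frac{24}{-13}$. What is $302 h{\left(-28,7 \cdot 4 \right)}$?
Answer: $\frac{7248}{13} \approx 557.54$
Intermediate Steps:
$h{\left(d,r \right)} = \frac{24}{13}$ ($h{\left(d,r \right)} = \left(-24\right) \left(- \frac{1}{13}\right) = \frac{24}{13}$)
$302 h{\left(-28,7 \cdot 4 \right)} = 302 \cdot \frac{24}{13} = \frac{7248}{13}$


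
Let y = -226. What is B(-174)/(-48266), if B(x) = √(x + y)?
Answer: -10*I/24133 ≈ -0.00041437*I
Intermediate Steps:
B(x) = √(-226 + x) (B(x) = √(x - 226) = √(-226 + x))
B(-174)/(-48266) = √(-226 - 174)/(-48266) = √(-400)*(-1/48266) = (20*I)*(-1/48266) = -10*I/24133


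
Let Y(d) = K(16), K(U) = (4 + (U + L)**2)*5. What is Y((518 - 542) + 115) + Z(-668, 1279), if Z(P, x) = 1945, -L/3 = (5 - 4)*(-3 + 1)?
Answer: 4385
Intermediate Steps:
L = 6 (L = -3*(5 - 4)*(-3 + 1) = -3*(-2) = 6)
K(U) = 20 + 5*(6 + U)**2 (K(U) = (4 + (U + 6)**2)*5 = (4 + (6 + U)**2)*5 = 20 + 5*(6 + U)**2)
Y(d) = 2440 (Y(d) = 20 + 5*(6 + 16)**2 = 20 + 5*22**2 = 20 + 5*484 = 20 + 2420 = 2440)
Y((518 - 542) + 115) + Z(-668, 1279) = 2440 + 1945 = 4385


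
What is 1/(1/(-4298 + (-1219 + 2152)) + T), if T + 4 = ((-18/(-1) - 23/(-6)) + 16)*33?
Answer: 6730/8375483 ≈ 0.00080354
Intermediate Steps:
T = 2489/2 (T = -4 + ((-18/(-1) - 23/(-6)) + 16)*33 = -4 + ((-18*(-1) - 23*(-⅙)) + 16)*33 = -4 + ((18 + 23/6) + 16)*33 = -4 + (131/6 + 16)*33 = -4 + (227/6)*33 = -4 + 2497/2 = 2489/2 ≈ 1244.5)
1/(1/(-4298 + (-1219 + 2152)) + T) = 1/(1/(-4298 + (-1219 + 2152)) + 2489/2) = 1/(1/(-4298 + 933) + 2489/2) = 1/(1/(-3365) + 2489/2) = 1/(-1/3365 + 2489/2) = 1/(8375483/6730) = 6730/8375483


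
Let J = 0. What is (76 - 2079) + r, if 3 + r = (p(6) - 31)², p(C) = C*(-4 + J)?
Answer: 1019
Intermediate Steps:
p(C) = -4*C (p(C) = C*(-4 + 0) = C*(-4) = -4*C)
r = 3022 (r = -3 + (-4*6 - 31)² = -3 + (-24 - 31)² = -3 + (-55)² = -3 + 3025 = 3022)
(76 - 2079) + r = (76 - 2079) + 3022 = -2003 + 3022 = 1019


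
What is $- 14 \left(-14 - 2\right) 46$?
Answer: $10304$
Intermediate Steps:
$- 14 \left(-14 - 2\right) 46 = \left(-14\right) \left(-16\right) 46 = 224 \cdot 46 = 10304$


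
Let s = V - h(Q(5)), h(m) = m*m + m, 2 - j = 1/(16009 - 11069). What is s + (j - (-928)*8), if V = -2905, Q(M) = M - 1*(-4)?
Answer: 21889139/4940 ≈ 4431.0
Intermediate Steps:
j = 9879/4940 (j = 2 - 1/(16009 - 11069) = 2 - 1/4940 = 9879/4940 ≈ 1.9998)
Q(M) = 4 + M (Q(M) = M + 4 = 4 + M)
h(m) = m + m² (h(m) = m² + m = m + m²)
s = -2995 (s = -2905 - (4 + 5)*(1 + (4 + 5)) = -2905 - 9*(1 + 9) = -2905 - 9*10 = -2905 - 1*90 = -2905 - 90 = -2995)
s + (j - (-928)*8) = -2995 + (9879/4940 - (-928)*8) = -2995 + (9879/4940 - 1*(-7424)) = -2995 + (9879/4940 + 7424) = -2995 + 36684439/4940 = 21889139/4940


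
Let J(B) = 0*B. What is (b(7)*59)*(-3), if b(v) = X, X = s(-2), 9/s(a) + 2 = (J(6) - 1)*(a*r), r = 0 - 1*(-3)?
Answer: -1593/4 ≈ -398.25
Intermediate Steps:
r = 3 (r = 0 + 3 = 3)
J(B) = 0
s(a) = 9/(-2 - 3*a) (s(a) = 9/(-2 + (0 - 1)*(a*3)) = 9/(-2 - 3*a))
X = 9/4 (X = -9/(2 + 3*(-2)) = -9/(2 - 6) = -9/(-4) = -9*(-1/4) = 9/4 ≈ 2.2500)
b(v) = 9/4
(b(7)*59)*(-3) = ((9/4)*59)*(-3) = (531/4)*(-3) = -1593/4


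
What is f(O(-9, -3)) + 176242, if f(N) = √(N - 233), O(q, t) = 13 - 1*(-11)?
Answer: 176242 + I*√209 ≈ 1.7624e+5 + 14.457*I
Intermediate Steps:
O(q, t) = 24 (O(q, t) = 13 + 11 = 24)
f(N) = √(-233 + N)
f(O(-9, -3)) + 176242 = √(-233 + 24) + 176242 = √(-209) + 176242 = I*√209 + 176242 = 176242 + I*√209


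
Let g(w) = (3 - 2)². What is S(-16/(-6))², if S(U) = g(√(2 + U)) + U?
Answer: 121/9 ≈ 13.444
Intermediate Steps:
g(w) = 1 (g(w) = 1² = 1)
S(U) = 1 + U
S(-16/(-6))² = (1 - 16/(-6))² = (1 - 16*(-⅙))² = (1 + 8/3)² = (11/3)² = 121/9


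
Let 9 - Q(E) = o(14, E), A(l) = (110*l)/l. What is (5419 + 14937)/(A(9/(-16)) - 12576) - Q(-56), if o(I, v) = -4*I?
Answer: -415323/6233 ≈ -66.633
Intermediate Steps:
A(l) = 110
Q(E) = 65 (Q(E) = 9 - (-4)*14 = 9 - 1*(-56) = 9 + 56 = 65)
(5419 + 14937)/(A(9/(-16)) - 12576) - Q(-56) = (5419 + 14937)/(110 - 12576) - 1*65 = 20356/(-12466) - 65 = 20356*(-1/12466) - 65 = -10178/6233 - 65 = -415323/6233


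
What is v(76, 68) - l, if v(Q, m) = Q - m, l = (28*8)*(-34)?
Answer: 7624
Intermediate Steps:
l = -7616 (l = 224*(-34) = -7616)
v(76, 68) - l = (76 - 1*68) - 1*(-7616) = (76 - 68) + 7616 = 8 + 7616 = 7624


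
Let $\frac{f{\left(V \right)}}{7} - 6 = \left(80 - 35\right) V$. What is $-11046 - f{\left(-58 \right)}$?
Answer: $7182$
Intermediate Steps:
$f{\left(V \right)} = 42 + 315 V$ ($f{\left(V \right)} = 42 + 7 \left(80 - 35\right) V = 42 + 7 \cdot 45 V = 42 + 315 V$)
$-11046 - f{\left(-58 \right)} = -11046 - \left(42 + 315 \left(-58\right)\right) = -11046 - \left(42 - 18270\right) = -11046 - -18228 = -11046 + 18228 = 7182$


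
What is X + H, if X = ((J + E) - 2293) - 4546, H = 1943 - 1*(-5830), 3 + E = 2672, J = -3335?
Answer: 268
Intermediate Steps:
E = 2669 (E = -3 + 2672 = 2669)
H = 7773 (H = 1943 + 5830 = 7773)
X = -7505 (X = ((-3335 + 2669) - 2293) - 4546 = (-666 - 2293) - 4546 = -2959 - 4546 = -7505)
X + H = -7505 + 7773 = 268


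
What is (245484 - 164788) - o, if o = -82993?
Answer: 163689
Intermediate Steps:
(245484 - 164788) - o = (245484 - 164788) - 1*(-82993) = 80696 + 82993 = 163689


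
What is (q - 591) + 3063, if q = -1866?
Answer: 606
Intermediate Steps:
(q - 591) + 3063 = (-1866 - 591) + 3063 = -2457 + 3063 = 606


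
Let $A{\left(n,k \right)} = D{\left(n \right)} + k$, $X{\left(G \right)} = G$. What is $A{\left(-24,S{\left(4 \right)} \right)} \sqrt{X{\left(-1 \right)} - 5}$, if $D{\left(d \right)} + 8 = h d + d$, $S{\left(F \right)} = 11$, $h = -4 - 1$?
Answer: $99 i \sqrt{6} \approx 242.5 i$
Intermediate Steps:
$h = -5$ ($h = -4 - 1 = -5$)
$D{\left(d \right)} = -8 - 4 d$ ($D{\left(d \right)} = -8 + \left(- 5 d + d\right) = -8 - 4 d$)
$A{\left(n,k \right)} = -8 + k - 4 n$ ($A{\left(n,k \right)} = \left(-8 - 4 n\right) + k = -8 + k - 4 n$)
$A{\left(-24,S{\left(4 \right)} \right)} \sqrt{X{\left(-1 \right)} - 5} = \left(-8 + 11 - -96\right) \sqrt{-1 - 5} = \left(-8 + 11 + 96\right) \sqrt{-6} = 99 i \sqrt{6}$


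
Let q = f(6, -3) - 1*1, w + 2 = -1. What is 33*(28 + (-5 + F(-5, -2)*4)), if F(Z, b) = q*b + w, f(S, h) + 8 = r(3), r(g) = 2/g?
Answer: 2563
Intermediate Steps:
w = -3 (w = -2 - 1 = -3)
f(S, h) = -22/3 (f(S, h) = -8 + 2/3 = -8 + 2*(⅓) = -8 + ⅔ = -22/3)
q = -25/3 (q = -22/3 - 1*1 = -22/3 - 1 = -25/3 ≈ -8.3333)
F(Z, b) = -3 - 25*b/3 (F(Z, b) = -25*b/3 - 3 = -3 - 25*b/3)
33*(28 + (-5 + F(-5, -2)*4)) = 33*(28 + (-5 + (-3 - 25/3*(-2))*4)) = 33*(28 + (-5 + (-3 + 50/3)*4)) = 33*(28 + (-5 + (41/3)*4)) = 33*(28 + (-5 + 164/3)) = 33*(28 + 149/3) = 33*(233/3) = 2563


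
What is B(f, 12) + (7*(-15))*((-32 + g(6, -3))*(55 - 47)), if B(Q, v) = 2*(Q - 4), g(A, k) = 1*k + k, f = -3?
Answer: 31906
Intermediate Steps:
g(A, k) = 2*k (g(A, k) = k + k = 2*k)
B(Q, v) = -8 + 2*Q (B(Q, v) = 2*(-4 + Q) = -8 + 2*Q)
B(f, 12) + (7*(-15))*((-32 + g(6, -3))*(55 - 47)) = (-8 + 2*(-3)) + (7*(-15))*((-32 + 2*(-3))*(55 - 47)) = (-8 - 6) - 105*(-32 - 6)*8 = -14 - (-3990)*8 = -14 - 105*(-304) = -14 + 31920 = 31906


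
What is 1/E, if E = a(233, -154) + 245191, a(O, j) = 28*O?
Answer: 1/251715 ≈ 3.9727e-6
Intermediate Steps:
E = 251715 (E = 28*233 + 245191 = 6524 + 245191 = 251715)
1/E = 1/251715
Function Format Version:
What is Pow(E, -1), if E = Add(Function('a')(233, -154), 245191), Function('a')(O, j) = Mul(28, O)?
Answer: Rational(1, 251715) ≈ 3.9727e-6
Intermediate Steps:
E = 251715 (E = Add(Mul(28, 233), 245191) = Add(6524, 245191) = 251715)
Pow(E, -1) = Pow(251715, -1) = Rational(1, 251715)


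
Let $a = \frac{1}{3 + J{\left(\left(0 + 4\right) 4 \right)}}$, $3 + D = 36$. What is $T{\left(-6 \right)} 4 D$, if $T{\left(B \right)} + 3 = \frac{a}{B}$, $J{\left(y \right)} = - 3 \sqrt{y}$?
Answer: $- \frac{3542}{9} \approx -393.56$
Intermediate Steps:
$D = 33$ ($D = -3 + 36 = 33$)
$a = - \frac{1}{9}$ ($a = \frac{1}{3 - 3 \sqrt{\left(0 + 4\right) 4}} = \frac{1}{3 - 3 \sqrt{4 \cdot 4}} = \frac{1}{3 - 3 \sqrt{16}} = \frac{1}{3 - 12} = \frac{1}{-9} = - \frac{1}{9} \approx -0.11111$)
$T{\left(B \right)} = -3 - \frac{1}{9 B}$
$T{\left(-6 \right)} 4 D = \left(-3 - \frac{1}{9 \left(-6\right)}\right) 4 \cdot 33 = \left(-3 - - \frac{1}{54}\right) 4 \cdot 33 = \left(-3 + \frac{1}{54}\right) 4 \cdot 33 = \left(- \frac{161}{54}\right) 4 \cdot 33 = \left(- \frac{322}{27}\right) 33 = - \frac{3542}{9}$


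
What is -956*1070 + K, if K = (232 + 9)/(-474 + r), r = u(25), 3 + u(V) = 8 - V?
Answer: -505322721/494 ≈ -1.0229e+6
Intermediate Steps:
u(V) = 5 - V (u(V) = -3 + (8 - V) = 5 - V)
r = -20 (r = 5 - 1*25 = 5 - 25 = -20)
K = -241/494 (K = (232 + 9)/(-474 - 20) = 241/(-494) = 241*(-1/494) = -241/494 ≈ -0.48785)
-956*1070 + K = -956*1070 - 241/494 = -1022920 - 241/494 = -505322721/494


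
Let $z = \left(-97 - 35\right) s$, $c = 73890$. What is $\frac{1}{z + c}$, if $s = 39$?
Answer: $\frac{1}{68742} \approx 1.4547 \cdot 10^{-5}$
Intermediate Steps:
$z = -5148$ ($z = \left(-97 - 35\right) 39 = \left(-132\right) 39 = -5148$)
$\frac{1}{z + c} = \frac{1}{-5148 + 73890} = \frac{1}{68742}$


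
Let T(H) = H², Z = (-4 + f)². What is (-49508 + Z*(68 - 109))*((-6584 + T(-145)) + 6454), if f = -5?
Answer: -1103861955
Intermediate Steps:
Z = 81 (Z = (-4 - 5)² = (-9)² = 81)
(-49508 + Z*(68 - 109))*((-6584 + T(-145)) + 6454) = (-49508 + 81*(68 - 109))*((-6584 + (-145)²) + 6454) = (-49508 + 81*(-41))*((-6584 + 21025) + 6454) = (-49508 - 3321)*(14441 + 6454) = -52829*20895 = -1103861955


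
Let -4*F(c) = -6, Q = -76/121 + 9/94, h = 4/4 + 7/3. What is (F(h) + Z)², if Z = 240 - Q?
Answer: 1894581567844/32341969 ≈ 58580.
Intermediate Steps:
h = 10/3 (h = 4*(¼) + 7*(⅓) = 1 + 7/3 = 10/3 ≈ 3.3333)
Q = -6055/11374 (Q = -76*1/121 + 9*(1/94) = -76/121 + 9/94 = -6055/11374 ≈ -0.53235)
F(c) = 3/2 (F(c) = -¼*(-6) = 3/2)
Z = 2735815/11374 (Z = 240 - 1*(-6055/11374) = 240 + 6055/11374 = 2735815/11374 ≈ 240.53)
(F(h) + Z)² = (3/2 + 2735815/11374)² = (1376438/5687)² = 1894581567844/32341969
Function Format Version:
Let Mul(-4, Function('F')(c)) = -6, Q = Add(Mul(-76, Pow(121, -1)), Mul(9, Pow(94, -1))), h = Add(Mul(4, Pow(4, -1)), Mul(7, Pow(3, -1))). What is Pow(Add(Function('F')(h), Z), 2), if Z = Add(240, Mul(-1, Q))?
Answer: Rational(1894581567844, 32341969) ≈ 58580.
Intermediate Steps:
h = Rational(10, 3) (h = Add(Mul(4, Rational(1, 4)), Mul(7, Rational(1, 3))) = Add(1, Rational(7, 3)) = Rational(10, 3) ≈ 3.3333)
Q = Rational(-6055, 11374) (Q = Add(Mul(-76, Rational(1, 121)), Mul(9, Rational(1, 94))) = Add(Rational(-76, 121), Rational(9, 94)) = Rational(-6055, 11374) ≈ -0.53235)
Function('F')(c) = Rational(3, 2) (Function('F')(c) = Mul(Rational(-1, 4), -6) = Rational(3, 2))
Z = Rational(2735815, 11374) (Z = Add(240, Mul(-1, Rational(-6055, 11374))) = Add(240, Rational(6055, 11374)) = Rational(2735815, 11374) ≈ 240.53)
Pow(Add(Function('F')(h), Z), 2) = Pow(Add(Rational(3, 2), Rational(2735815, 11374)), 2) = Pow(Rational(1376438, 5687), 2) = Rational(1894581567844, 32341969)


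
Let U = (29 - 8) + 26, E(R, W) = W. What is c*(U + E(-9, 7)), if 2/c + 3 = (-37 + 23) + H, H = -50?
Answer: -108/67 ≈ -1.6119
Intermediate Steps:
U = 47 (U = 21 + 26 = 47)
c = -2/67 (c = 2/(-3 + ((-37 + 23) - 50)) = 2/(-3 + (-14 - 50)) = 2/(-3 - 64) = 2/(-67) = 2*(-1/67) = -2/67 ≈ -0.029851)
c*(U + E(-9, 7)) = -2*(47 + 7)/67 = -2/67*54 = -108/67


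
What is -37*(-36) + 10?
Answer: 1342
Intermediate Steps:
-37*(-36) + 10 = 1332 + 10 = 1342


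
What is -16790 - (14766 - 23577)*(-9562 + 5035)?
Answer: -39904187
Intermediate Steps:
-16790 - (14766 - 23577)*(-9562 + 5035) = -16790 - (-8811)*(-4527) = -16790 - 1*39887397 = -16790 - 39887397 = -39904187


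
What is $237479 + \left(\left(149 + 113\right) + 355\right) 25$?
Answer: $252904$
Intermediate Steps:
$237479 + \left(\left(149 + 113\right) + 355\right) 25 = 237479 + \left(262 + 355\right) 25 = 237479 + 617 \cdot 25 = 237479 + 15425 = 252904$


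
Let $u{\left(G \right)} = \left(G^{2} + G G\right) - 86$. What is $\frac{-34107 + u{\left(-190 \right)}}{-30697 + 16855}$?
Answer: $- \frac{4223}{1538} \approx -2.7458$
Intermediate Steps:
$u{\left(G \right)} = -86 + 2 G^{2}$ ($u{\left(G \right)} = \left(G^{2} + G^{2}\right) - 86 = 2 G^{2} - 86 = -86 + 2 G^{2}$)
$\frac{-34107 + u{\left(-190 \right)}}{-30697 + 16855} = \frac{-34107 - \left(86 - 2 \left(-190\right)^{2}\right)}{-30697 + 16855} = \frac{-34107 + \left(-86 + 2 \cdot 36100\right)}{-13842} = \left(-34107 + \left(-86 + 72200\right)\right) \left(- \frac{1}{13842}\right) = \left(-34107 + 72114\right) \left(- \frac{1}{13842}\right) = 38007 \left(- \frac{1}{13842}\right) = - \frac{4223}{1538}$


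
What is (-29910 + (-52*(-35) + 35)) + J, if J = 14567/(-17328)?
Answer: -486151607/17328 ≈ -28056.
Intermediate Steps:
J = -14567/17328 (J = 14567*(-1/17328) = -14567/17328 ≈ -0.84066)
(-29910 + (-52*(-35) + 35)) + J = (-29910 + (-52*(-35) + 35)) - 14567/17328 = (-29910 + (1820 + 35)) - 14567/17328 = (-29910 + 1855) - 14567/17328 = -28055 - 14567/17328 = -486151607/17328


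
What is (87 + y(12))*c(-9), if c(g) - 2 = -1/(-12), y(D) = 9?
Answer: 200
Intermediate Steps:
c(g) = 25/12 (c(g) = 2 - 1/(-12) = 2 - 1*(-1/12) = 2 + 1/12 = 25/12)
(87 + y(12))*c(-9) = (87 + 9)*(25/12) = 96*(25/12) = 200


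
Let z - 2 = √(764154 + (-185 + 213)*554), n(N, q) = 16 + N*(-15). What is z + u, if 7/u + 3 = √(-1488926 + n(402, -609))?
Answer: 2989877/1494949 + √779666 - 14*I*√373735/1494949 ≈ 884.99 - 0.0057251*I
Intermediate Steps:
n(N, q) = 16 - 15*N
u = 7/(-3 + 2*I*√373735) (u = 7/(-3 + √(-1488926 + (16 - 15*402))) = 7/(-3 + √(-1488926 + (16 - 6030))) = 7/(-3 + √(-1488926 - 6014)) = 7/(-3 + √(-1494940)) = 7/(-3 + 2*I*√373735) ≈ -1.4047e-5 - 0.0057251*I)
z = 2 + √779666 (z = 2 + √(764154 + (-185 + 213)*554) = 2 + √(764154 + 28*554) = 2 + √(764154 + 15512) = 2 + √779666 ≈ 884.99)
z + u = (2 + √779666) + (-21/1494949 - 14*I*√373735/1494949) = 2989877/1494949 + √779666 - 14*I*√373735/1494949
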